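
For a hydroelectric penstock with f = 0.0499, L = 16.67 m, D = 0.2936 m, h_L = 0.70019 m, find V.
Formula: h_L = f \frac{L}{D} \frac{V^2}{2g}
Substituting knowns: 0.70019 = 0.0499·(16.67/0.2936)·V²/(2·9.81)
Solving for V: V = √(0.70019·2·9.81/(0.0499·(16.67/0.2936))) = 2.202 m/s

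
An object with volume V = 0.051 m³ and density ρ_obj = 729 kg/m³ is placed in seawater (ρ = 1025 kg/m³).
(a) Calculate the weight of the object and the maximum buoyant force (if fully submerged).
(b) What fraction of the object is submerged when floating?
(a) W=rho_obj*g*V=729*9.81*0.051=364.7 N; F_B(max)=rho*g*V=1025*9.81*0.051=512.8 N
(b) Floating fraction=rho_obj/rho=729/1025=0.711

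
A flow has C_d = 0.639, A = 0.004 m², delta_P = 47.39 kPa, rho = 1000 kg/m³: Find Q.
Formula: Q = C_d A \sqrt{\frac{2 \Delta P}{\rho}}
Q = 0.639·0.004·√(2·(47.39·1000)/1000)·1000 = 24.88 L/s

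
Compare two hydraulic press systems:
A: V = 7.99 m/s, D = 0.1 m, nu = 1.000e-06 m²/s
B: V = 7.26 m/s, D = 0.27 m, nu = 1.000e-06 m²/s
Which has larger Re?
Re(A) = 799000, Re(B) = 1.960e+06. Answer: B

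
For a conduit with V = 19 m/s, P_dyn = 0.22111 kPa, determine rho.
Formula: P_{dyn} = \frac{1}{2} \rho V^2
Substituting knowns: 0.22111 = 0.5·rho·19²/1000
Solving for rho: rho = 2·(0.22111·1000)/19² = 1.225 kg/m³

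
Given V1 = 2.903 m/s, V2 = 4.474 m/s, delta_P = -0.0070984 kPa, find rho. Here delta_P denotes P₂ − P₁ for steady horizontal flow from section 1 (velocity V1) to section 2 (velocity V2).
Formula: \Delta P = \frac{1}{2} \rho (V_1^2 - V_2^2)
Substituting knowns: -0.0070984 = 0.5·rho·(2.903² − 4.474²)/1000
Solving for rho: rho = 2·(-0.0070984·1000)/(2.903² − 4.474²) = 1.225 kg/m³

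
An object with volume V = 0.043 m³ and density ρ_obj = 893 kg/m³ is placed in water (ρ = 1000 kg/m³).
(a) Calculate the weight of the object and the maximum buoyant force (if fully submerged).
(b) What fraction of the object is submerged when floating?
(a) W=rho_obj*g*V=893*9.81*0.043=376.7 N; F_B(max)=rho*g*V=1000*9.81*0.043=421.8 N
(b) Floating fraction=rho_obj/rho=893/1000=0.893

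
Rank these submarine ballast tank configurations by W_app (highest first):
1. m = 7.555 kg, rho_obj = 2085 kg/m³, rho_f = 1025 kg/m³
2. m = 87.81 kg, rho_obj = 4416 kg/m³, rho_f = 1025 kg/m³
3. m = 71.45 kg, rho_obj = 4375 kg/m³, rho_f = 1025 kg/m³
Case 1: W_app = 37.68 N
Case 2: W_app = 661.5 N
Case 3: W_app = 536.7 N
Ranking (highest first): 2, 3, 1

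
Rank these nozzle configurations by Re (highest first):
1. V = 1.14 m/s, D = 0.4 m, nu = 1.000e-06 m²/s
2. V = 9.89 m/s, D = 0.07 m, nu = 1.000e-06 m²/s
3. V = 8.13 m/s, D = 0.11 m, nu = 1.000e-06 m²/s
Case 1: Re = 456000
Case 2: Re = 692300
Case 3: Re = 894300
Ranking (highest first): 3, 2, 1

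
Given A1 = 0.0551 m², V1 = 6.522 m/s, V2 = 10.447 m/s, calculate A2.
Formula: V_2 = \frac{A_1 V_1}{A_2}
Substituting knowns: 10.447 = 0.0551·6.522/A2
Solving for A2: A2 = 0.0551·6.522/10.447 = 0.0344 m²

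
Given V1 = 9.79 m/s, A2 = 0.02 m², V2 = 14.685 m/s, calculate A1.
Formula: V_2 = \frac{A_1 V_1}{A_2}
Substituting knowns: 14.685 = A1·9.79/0.02
Solving for A1: A1 = 14.685·0.02/9.79 = 0.03 m²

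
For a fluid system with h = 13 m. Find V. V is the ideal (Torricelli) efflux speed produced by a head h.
Formula: V = \sqrt{2 g h}
V = √(2·9.81·13) = 15.97 m/s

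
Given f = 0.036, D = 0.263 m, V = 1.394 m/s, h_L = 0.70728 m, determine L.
Formula: h_L = f \frac{L}{D} \frac{V^2}{2g}
Substituting knowns: 0.70728 = 0.036·(L/0.263)·1.394²/(2·9.81)
Solving for L: L = 0.70728·2·9.81·0.263/(0.036·1.394²) = 52.17 m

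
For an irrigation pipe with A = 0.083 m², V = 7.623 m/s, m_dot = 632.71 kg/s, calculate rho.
Formula: \dot{m} = \rho A V
Substituting knowns: 632.71 = rho·0.083·7.623
Solving for rho: rho = 632.71/(0.083·7.623) = 1000 kg/m³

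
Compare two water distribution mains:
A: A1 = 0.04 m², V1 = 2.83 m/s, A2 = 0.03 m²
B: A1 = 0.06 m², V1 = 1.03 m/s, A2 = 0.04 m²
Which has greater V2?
V2(A) = 3.773 m/s, V2(B) = 1.545 m/s. Answer: A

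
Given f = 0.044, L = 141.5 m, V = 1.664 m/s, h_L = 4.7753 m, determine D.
Formula: h_L = f \frac{L}{D} \frac{V^2}{2g}
Substituting knowns: 4.7753 = 0.044·(141.5/D)·1.664²/(2·9.81)
Solving for D: D = 0.044·141.5·1.664²/(2·9.81·4.7753) = 0.184 m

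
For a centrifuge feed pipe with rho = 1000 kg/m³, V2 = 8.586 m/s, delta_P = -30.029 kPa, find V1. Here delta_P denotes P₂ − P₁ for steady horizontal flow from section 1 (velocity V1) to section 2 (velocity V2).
Formula: \Delta P = \frac{1}{2} \rho (V_1^2 - V_2^2)
Substituting knowns: -30.029 = 0.5·1000·(V1² − 8.586²)/1000
Solving for V1: V1 = √(8.586² + 2·(-30.029·1000)/1000) = 3.696 m/s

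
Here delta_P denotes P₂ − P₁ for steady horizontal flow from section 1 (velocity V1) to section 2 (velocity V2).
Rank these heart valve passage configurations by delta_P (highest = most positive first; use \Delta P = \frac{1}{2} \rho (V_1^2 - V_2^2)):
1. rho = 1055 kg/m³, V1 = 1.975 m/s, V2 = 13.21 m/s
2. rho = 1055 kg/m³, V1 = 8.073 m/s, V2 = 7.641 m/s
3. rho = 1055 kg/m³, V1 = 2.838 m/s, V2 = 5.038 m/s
Case 1: delta_P = -89.99 kPa
Case 2: delta_P = 3.581 kPa
Case 3: delta_P = -9.14 kPa
Ranking (highest first): 2, 3, 1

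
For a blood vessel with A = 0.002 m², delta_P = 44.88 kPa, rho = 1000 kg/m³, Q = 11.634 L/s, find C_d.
Formula: Q = C_d A \sqrt{\frac{2 \Delta P}{\rho}}
Substituting knowns: 11.634 = C_d·0.002·√(2·(44.88·1000)/1000)·1000
Solving for C_d: C_d = (11.634/1000)/(0.002·√(2·(44.88·1000)/1000)) = 0.614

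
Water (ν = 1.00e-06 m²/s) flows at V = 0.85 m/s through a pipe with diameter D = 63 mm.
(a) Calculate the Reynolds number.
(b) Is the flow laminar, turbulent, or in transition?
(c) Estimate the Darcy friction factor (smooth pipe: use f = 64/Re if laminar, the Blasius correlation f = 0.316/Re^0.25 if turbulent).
(a) Re = V·D/ν = 0.85·0.063/1.00e-06 = 53550
(b) Flow regime: turbulent (Re > 4000)
(c) Friction factor: f = 0.316/Re^0.25 = 0.316/53550^0.25 = 0.02077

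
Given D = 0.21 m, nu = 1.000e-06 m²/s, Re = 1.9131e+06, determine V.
Formula: Re = \frac{V D}{\nu}
Substituting knowns: 1.9131e+06 = V·0.21/1.000e-06
Solving for V: V = 1.9131e+06·1.000e-06/0.21 = 9.11 m/s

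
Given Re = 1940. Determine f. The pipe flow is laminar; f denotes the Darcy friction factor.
Formula: f = \frac{64}{Re}
f = 64/1940 = 0.03299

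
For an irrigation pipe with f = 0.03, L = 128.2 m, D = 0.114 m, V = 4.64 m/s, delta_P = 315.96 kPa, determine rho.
Formula: \Delta P = f \frac{L}{D} \frac{\rho V^2}{2}
Substituting knowns: 315.96 = 0.03·(128.2/0.114)·0.5·rho·4.64²/1000
Solving for rho: rho = (315.96·1000)/(0.03·(128.2/0.114)·0.5·4.64²) = 870 kg/m³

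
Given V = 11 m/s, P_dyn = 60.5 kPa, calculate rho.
Formula: P_{dyn} = \frac{1}{2} \rho V^2
Substituting knowns: 60.5 = 0.5·rho·11²/1000
Solving for rho: rho = 2·(60.5·1000)/11² = 1000 kg/m³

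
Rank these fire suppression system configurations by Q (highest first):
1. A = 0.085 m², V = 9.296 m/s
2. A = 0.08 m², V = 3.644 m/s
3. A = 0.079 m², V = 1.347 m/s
Case 1: Q = 790.2 L/s
Case 2: Q = 291.5 L/s
Case 3: Q = 106.4 L/s
Ranking (highest first): 1, 2, 3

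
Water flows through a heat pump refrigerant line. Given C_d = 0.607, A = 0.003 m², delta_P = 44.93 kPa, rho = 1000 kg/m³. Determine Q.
Formula: Q = C_d A \sqrt{\frac{2 \Delta P}{\rho}}
Q = 0.607·0.003·√(2·(44.93·1000)/1000)·1000 = 17.26 L/s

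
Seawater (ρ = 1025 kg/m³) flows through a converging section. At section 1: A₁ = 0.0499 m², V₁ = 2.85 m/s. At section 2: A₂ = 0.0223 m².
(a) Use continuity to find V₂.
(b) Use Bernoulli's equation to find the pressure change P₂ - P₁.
(a) Continuity: A₁V₁=A₂V₂ -> V₂=A₁V₁/A₂=0.0499*2.85/0.0223=6.38 m/s
(b) Bernoulli: P₂-P₁=0.5*rho*(V₁^2-V₂^2)/1000=0.5*1025*(2.85^2-6.38^2)/1000=-16.7 kPa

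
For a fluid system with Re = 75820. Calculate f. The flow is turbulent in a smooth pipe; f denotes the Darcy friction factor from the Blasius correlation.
Formula: f = \frac{0.316}{Re^{0.25}}
f = 0.316/75820^0.25 = 0.01904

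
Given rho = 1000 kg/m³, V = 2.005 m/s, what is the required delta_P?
Formula: V = \sqrt{\frac{2 \Delta P}{\rho}}
Substituting knowns: 2.005 = √(2·(delta_P·1000)/1000)
Solving for delta_P: delta_P = 2.005²·1000/2/1000 = 2.01 kPa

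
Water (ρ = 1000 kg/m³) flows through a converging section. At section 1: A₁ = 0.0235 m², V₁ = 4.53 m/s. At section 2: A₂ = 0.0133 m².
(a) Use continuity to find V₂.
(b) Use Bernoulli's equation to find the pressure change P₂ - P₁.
(a) Continuity: A₁V₁=A₂V₂ -> V₂=A₁V₁/A₂=0.0235*4.53/0.0133=8.00 m/s
(b) Bernoulli: P₂-P₁=0.5*rho*(V₁^2-V₂^2)/1000=0.5*1000*(4.53^2-8.00^2)/1000=-21.74 kPa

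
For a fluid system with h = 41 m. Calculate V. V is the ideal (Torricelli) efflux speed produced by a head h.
Formula: V = \sqrt{2 g h}
V = √(2·9.81·41) = 28.36 m/s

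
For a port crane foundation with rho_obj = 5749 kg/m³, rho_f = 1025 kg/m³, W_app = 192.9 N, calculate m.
Formula: W_{app} = mg\left(1 - \frac{\rho_f}{\rho_{obj}}\right)
Substituting knowns: 192.9 = m·9.81·(1 − 1025/5749)
Solving for m: m = 192.9/(9.81·(1 − 1025/5749)) = 23.93 kg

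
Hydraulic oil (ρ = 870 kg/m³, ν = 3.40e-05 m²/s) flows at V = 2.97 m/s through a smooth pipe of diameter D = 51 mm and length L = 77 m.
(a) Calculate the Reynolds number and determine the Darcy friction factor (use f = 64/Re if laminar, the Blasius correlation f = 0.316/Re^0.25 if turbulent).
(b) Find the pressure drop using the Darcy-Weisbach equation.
(a) Re = V·D/ν = 2.97·0.051/3.40e-05 = 4455 → turbulent (Re > 4000); f = 0.316/Re^0.25 = 0.316/4455^0.25 = 0.038679
(b) Darcy-Weisbach: ΔP = f·(L/D)·½ρV²/1000 = 0.038679·(77/0.051)·½·870·2.97²/1000 = 224.1 kPa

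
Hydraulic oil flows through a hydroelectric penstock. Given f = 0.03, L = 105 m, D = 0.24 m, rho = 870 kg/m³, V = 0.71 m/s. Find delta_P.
Formula: \Delta P = f \frac{L}{D} \frac{\rho V^2}{2}
delta_P = 0.03·(105/0.24)·0.5·870·0.71²/1000 = 2.878 kPa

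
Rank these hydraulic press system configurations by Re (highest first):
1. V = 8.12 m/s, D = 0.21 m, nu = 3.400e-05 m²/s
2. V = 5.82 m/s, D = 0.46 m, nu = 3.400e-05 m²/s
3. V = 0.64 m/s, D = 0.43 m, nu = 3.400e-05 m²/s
Case 1: Re = 50153
Case 2: Re = 78741
Case 3: Re = 8094
Ranking (highest first): 2, 1, 3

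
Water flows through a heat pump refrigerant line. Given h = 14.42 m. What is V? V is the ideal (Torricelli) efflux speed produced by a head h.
Formula: V = \sqrt{2 g h}
V = √(2·9.81·14.42) = 16.82 m/s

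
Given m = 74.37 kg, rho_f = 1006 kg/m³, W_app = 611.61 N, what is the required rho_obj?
Formula: W_{app} = mg\left(1 - \frac{\rho_f}{\rho_{obj}}\right)
Substituting knowns: 611.61 = 74.37·9.81·(1 − 1006/rho_obj)
Solving for rho_obj: rho_obj = 1006/(1 − 611.61/(74.37·9.81)) = 6222 kg/m³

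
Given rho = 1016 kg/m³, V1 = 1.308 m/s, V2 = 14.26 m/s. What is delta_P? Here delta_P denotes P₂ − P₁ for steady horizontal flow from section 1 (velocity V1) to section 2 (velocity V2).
Formula: \Delta P = \frac{1}{2} \rho (V_1^2 - V_2^2)
delta_P = 0.5·1016·(1.308² − 14.26²)/1000 = -102.4 kPa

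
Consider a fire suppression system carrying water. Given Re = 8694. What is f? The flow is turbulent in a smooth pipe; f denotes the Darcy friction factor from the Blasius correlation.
Formula: f = \frac{0.316}{Re^{0.25}}
f = 0.316/8694^0.25 = 0.03273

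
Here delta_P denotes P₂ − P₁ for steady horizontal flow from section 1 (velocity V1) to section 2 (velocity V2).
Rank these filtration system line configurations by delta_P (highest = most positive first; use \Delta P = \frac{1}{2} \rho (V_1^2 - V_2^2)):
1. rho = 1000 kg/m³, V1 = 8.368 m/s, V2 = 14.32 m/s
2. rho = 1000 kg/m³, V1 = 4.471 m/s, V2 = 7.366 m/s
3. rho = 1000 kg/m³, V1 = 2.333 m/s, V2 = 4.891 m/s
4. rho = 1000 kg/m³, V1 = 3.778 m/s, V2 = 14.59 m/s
Case 1: delta_P = -67.52 kPa
Case 2: delta_P = -17.13 kPa
Case 3: delta_P = -9.239 kPa
Case 4: delta_P = -99.3 kPa
Ranking (highest first): 3, 2, 1, 4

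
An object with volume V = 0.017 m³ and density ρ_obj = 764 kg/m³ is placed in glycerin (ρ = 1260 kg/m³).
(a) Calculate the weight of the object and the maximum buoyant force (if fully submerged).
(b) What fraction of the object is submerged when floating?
(a) W=rho_obj*g*V=764*9.81*0.017=127.4 N; F_B(max)=rho*g*V=1260*9.81*0.017=210.1 N
(b) Floating fraction=rho_obj/rho=764/1260=0.606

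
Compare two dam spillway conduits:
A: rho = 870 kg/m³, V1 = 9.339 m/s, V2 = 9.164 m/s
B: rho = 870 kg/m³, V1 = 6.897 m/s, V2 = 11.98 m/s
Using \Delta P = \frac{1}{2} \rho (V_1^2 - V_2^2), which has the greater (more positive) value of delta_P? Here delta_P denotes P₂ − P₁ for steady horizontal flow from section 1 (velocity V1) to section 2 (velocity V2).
delta_P(A) = 1.409 kPa, delta_P(B) = -41.74 kPa. Answer: A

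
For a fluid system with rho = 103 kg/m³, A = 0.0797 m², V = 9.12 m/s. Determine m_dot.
Formula: \dot{m} = \rho A V
m_dot = 103·0.0797·9.12 = 74.87 kg/s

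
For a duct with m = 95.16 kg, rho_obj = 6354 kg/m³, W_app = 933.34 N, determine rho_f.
Formula: W_{app} = mg\left(1 - \frac{\rho_f}{\rho_{obj}}\right)
Substituting knowns: 933.34 = 95.16·9.81·(1 − rho_f/6354)
Solving for rho_f: rho_f = 6354·(1 − 933.34/(95.16·9.81)) = 1.222 kg/m³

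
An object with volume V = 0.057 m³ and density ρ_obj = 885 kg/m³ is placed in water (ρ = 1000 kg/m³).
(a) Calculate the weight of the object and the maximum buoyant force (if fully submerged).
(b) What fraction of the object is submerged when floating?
(a) W=rho_obj*g*V=885*9.81*0.057=494.9 N; F_B(max)=rho*g*V=1000*9.81*0.057=559.2 N
(b) Floating fraction=rho_obj/rho=885/1000=0.885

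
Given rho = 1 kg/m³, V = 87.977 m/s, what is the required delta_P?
Formula: V = \sqrt{\frac{2 \Delta P}{\rho}}
Substituting knowns: 87.977 = √(2·(delta_P·1000)/1)
Solving for delta_P: delta_P = 87.977²·1/2/1000 = 3.87 kPa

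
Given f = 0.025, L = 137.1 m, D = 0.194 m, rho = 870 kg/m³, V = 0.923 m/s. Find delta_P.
Formula: \Delta P = f \frac{L}{D} \frac{\rho V^2}{2}
delta_P = 0.025·(137.1/0.194)·0.5·870·0.923²/1000 = 6.547 kPa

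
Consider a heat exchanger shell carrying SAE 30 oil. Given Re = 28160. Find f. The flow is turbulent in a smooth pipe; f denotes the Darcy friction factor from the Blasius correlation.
Formula: f = \frac{0.316}{Re^{0.25}}
f = 0.316/28160^0.25 = 0.02439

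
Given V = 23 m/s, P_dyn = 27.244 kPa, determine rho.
Formula: P_{dyn} = \frac{1}{2} \rho V^2
Substituting knowns: 27.244 = 0.5·rho·23²/1000
Solving for rho: rho = 2·(27.244·1000)/23² = 103 kg/m³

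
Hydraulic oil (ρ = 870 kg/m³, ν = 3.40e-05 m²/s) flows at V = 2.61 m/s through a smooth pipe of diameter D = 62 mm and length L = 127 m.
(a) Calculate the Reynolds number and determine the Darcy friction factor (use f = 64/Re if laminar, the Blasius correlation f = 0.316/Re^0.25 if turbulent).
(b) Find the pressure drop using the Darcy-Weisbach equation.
(a) Re = V·D/ν = 2.61·0.062/3.40e-05 = 4759.4 → turbulent (Re > 4000); f = 0.316/Re^0.25 = 0.316/4759.4^0.25 = 0.038045
(b) Darcy-Weisbach: ΔP = f·(L/D)·½ρV²/1000 = 0.038045·(127/0.062)·½·870·2.61²/1000 = 230.9 kPa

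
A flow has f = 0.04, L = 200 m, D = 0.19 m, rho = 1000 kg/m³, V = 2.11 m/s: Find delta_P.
Formula: \Delta P = f \frac{L}{D} \frac{\rho V^2}{2}
delta_P = 0.04·(200/0.19)·0.5·1000·2.11²/1000 = 93.73 kPa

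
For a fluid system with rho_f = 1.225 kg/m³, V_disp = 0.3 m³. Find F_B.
Formula: F_B = \rho_f g V_{disp}
F_B = 1.225·9.81·0.3 = 3.605 N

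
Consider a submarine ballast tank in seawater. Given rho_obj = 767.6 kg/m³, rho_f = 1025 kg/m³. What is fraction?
Formula: f_{sub} = \frac{\rho_{obj}}{\rho_f}
fraction = 767.6/1025 = 0.7489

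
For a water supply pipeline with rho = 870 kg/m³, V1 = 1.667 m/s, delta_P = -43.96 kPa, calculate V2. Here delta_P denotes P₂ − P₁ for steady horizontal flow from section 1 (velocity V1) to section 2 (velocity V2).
Formula: \Delta P = \frac{1}{2} \rho (V_1^2 - V_2^2)
Substituting knowns: -43.96 = 0.5·870·(1.667² − V2²)/1000
Solving for V2: V2 = √(1.667² − 2·(-43.96·1000)/870) = 10.19 m/s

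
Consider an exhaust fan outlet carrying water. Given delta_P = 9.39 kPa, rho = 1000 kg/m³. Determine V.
Formula: V = \sqrt{\frac{2 \Delta P}{\rho}}
V = √(2·(9.39·1000)/1000) = 4.334 m/s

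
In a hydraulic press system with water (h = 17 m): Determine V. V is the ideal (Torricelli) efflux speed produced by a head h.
Formula: V = \sqrt{2 g h}
V = √(2·9.81·17) = 18.26 m/s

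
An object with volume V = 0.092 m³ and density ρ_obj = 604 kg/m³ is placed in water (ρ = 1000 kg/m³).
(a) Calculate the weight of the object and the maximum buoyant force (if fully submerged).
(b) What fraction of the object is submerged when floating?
(a) W=rho_obj*g*V=604*9.81*0.092=545.1 N; F_B(max)=rho*g*V=1000*9.81*0.092=902.5 N
(b) Floating fraction=rho_obj/rho=604/1000=0.604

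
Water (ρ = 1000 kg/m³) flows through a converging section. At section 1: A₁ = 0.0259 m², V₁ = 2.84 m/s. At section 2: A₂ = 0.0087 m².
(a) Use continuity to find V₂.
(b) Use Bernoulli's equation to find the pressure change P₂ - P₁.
(a) Continuity: A₁V₁=A₂V₂ -> V₂=A₁V₁/A₂=0.0259*2.84/0.0087=8.45 m/s
(b) Bernoulli: P₂-P₁=0.5*rho*(V₁^2-V₂^2)/1000=0.5*1000*(2.84^2-8.45^2)/1000=-31.67 kPa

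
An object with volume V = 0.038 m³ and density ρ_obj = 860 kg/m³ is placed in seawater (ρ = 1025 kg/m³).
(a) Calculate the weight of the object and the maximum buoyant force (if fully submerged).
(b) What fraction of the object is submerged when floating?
(a) W=rho_obj*g*V=860*9.81*0.038=320.6 N; F_B(max)=rho*g*V=1025*9.81*0.038=382.1 N
(b) Floating fraction=rho_obj/rho=860/1025=0.839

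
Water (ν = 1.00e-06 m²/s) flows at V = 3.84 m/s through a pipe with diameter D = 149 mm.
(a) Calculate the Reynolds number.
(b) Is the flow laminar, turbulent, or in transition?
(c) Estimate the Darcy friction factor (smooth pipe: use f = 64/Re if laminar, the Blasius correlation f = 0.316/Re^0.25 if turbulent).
(a) Re = V·D/ν = 3.84·0.149/1.00e-06 = 572160
(b) Flow regime: turbulent (Re > 4000)
(c) Friction factor: f = 0.316/Re^0.25 = 0.316/572160^0.25 = 0.01149 (Blasius is strictly valid for Re ≲ 1e5; used here as the smooth-pipe estimate the problem specifies)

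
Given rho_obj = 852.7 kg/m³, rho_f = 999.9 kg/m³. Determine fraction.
Formula: f_{sub} = \frac{\rho_{obj}}{\rho_f}
fraction = 852.7/999.9 = 0.8528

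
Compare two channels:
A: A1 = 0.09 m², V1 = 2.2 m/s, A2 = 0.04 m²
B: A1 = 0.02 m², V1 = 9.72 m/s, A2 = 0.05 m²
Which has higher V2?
V2(A) = 4.95 m/s, V2(B) = 3.888 m/s. Answer: A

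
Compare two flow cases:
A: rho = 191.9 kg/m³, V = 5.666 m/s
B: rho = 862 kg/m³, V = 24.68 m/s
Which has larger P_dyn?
P_dyn(A) = 3.08 kPa, P_dyn(B) = 262.5 kPa. Answer: B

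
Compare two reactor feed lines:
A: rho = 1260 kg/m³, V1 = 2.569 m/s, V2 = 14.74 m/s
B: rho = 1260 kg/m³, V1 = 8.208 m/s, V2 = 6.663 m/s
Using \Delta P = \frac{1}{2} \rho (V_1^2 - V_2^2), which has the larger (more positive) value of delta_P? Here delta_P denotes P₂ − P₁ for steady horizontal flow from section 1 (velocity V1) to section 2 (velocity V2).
delta_P(A) = -132.7 kPa, delta_P(B) = 14.47 kPa. Answer: B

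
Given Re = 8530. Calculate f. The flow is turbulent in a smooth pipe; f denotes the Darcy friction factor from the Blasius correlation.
Formula: f = \frac{0.316}{Re^{0.25}}
f = 0.316/8530^0.25 = 0.03288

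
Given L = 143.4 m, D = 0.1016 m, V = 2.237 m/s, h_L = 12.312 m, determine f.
Formula: h_L = f \frac{L}{D} \frac{V^2}{2g}
Substituting knowns: 12.312 = f·(143.4/0.1016)·2.237²/(2·9.81)
Solving for f: f = 12.312·2·9.81/((143.4/0.1016)·2.237²) = 0.0342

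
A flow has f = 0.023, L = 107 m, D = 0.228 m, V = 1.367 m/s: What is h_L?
Formula: h_L = f \frac{L}{D} \frac{V^2}{2g}
h_L = 0.023·(107/0.228)·1.367²/(2·9.81) = 1.028 m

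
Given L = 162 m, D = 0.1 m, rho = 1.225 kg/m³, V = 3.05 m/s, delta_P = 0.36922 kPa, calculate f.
Formula: \Delta P = f \frac{L}{D} \frac{\rho V^2}{2}
Substituting knowns: 0.36922 = f·(162/0.1)·0.5·1.225·3.05²/1000
Solving for f: f = (0.36922·1000)/((162/0.1)·0.5·1.225·3.05²) = 0.04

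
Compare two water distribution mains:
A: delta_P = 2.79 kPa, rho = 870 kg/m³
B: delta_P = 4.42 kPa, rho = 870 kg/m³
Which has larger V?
V(A) = 2.533 m/s, V(B) = 3.188 m/s. Answer: B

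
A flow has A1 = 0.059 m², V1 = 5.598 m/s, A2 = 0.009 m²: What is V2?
Formula: V_2 = \frac{A_1 V_1}{A_2}
V2 = 0.059·5.598/0.009 = 36.7 m/s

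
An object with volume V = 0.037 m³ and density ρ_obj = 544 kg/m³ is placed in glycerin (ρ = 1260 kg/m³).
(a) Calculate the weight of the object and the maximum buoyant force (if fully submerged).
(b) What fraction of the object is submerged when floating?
(a) W=rho_obj*g*V=544*9.81*0.037=197.5 N; F_B(max)=rho*g*V=1260*9.81*0.037=457.3 N
(b) Floating fraction=rho_obj/rho=544/1260=0.432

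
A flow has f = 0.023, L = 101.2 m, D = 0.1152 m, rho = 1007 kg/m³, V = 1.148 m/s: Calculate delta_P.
Formula: \Delta P = f \frac{L}{D} \frac{\rho V^2}{2}
delta_P = 0.023·(101.2/0.1152)·0.5·1007·1.148²/1000 = 13.41 kPa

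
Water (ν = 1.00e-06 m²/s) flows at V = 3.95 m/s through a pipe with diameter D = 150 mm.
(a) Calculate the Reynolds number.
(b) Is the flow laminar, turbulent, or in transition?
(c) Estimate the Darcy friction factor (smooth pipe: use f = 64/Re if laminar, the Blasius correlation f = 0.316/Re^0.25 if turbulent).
(a) Re = V·D/ν = 3.95·0.15/1.00e-06 = 592500
(b) Flow regime: turbulent (Re > 4000)
(c) Friction factor: f = 0.316/Re^0.25 = 0.316/592500^0.25 = 0.01139 (Blasius is strictly valid for Re ≲ 1e5; used here as the smooth-pipe estimate the problem specifies)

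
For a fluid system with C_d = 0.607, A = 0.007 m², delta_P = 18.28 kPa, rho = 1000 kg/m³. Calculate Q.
Formula: Q = C_d A \sqrt{\frac{2 \Delta P}{\rho}}
Q = 0.607·0.007·√(2·(18.28·1000)/1000)·1000 = 25.69 L/s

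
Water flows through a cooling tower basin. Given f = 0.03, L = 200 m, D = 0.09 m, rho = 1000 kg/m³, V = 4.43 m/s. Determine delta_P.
Formula: \Delta P = f \frac{L}{D} \frac{\rho V^2}{2}
delta_P = 0.03·(200/0.09)·0.5·1000·4.43²/1000 = 654.2 kPa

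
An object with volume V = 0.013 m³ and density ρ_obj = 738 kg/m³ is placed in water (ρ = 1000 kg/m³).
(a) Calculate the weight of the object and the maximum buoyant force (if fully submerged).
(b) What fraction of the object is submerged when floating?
(a) W=rho_obj*g*V=738*9.81*0.013=94.1 N; F_B(max)=rho*g*V=1000*9.81*0.013=127.5 N
(b) Floating fraction=rho_obj/rho=738/1000=0.738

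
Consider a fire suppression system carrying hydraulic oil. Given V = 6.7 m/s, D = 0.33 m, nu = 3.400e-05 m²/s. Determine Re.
Formula: Re = \frac{V D}{\nu}
Re = 6.7·0.33/3.400e-05 = 65029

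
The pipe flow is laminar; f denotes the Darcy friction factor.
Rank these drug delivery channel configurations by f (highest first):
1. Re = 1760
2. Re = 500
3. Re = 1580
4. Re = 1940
Case 1: f = 0.03636
Case 2: f = 0.128
Case 3: f = 0.04051
Case 4: f = 0.03299
Ranking (highest first): 2, 3, 1, 4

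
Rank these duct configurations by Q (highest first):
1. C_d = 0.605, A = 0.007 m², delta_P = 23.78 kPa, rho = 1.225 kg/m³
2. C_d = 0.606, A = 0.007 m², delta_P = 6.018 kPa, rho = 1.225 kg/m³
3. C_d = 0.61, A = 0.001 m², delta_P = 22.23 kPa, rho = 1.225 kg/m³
Case 1: Q = 834.5 L/s
Case 2: Q = 420.5 L/s
Case 3: Q = 116.2 L/s
Ranking (highest first): 1, 2, 3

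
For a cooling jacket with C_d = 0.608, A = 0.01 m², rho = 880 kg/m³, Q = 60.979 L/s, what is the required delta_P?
Formula: Q = C_d A \sqrt{\frac{2 \Delta P}{\rho}}
Substituting knowns: 60.979 = 0.608·0.01·√(2·(delta_P·1000)/880)·1000
Solving for delta_P: delta_P = ((60.979/1000)/(0.608·0.01))²·880/2/1000 = 44.26 kPa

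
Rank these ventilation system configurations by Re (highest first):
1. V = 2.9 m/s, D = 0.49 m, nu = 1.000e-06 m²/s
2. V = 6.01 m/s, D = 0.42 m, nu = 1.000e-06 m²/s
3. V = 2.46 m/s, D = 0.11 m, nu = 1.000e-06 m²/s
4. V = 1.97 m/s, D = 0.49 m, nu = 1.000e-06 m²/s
Case 1: Re = 1.421e+06
Case 2: Re = 2.524e+06
Case 3: Re = 270600
Case 4: Re = 965300
Ranking (highest first): 2, 1, 4, 3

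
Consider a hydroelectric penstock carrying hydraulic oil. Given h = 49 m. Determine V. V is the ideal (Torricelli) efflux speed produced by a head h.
Formula: V = \sqrt{2 g h}
V = √(2·9.81·49) = 31.01 m/s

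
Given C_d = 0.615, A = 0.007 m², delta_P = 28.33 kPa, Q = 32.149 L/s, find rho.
Formula: Q = C_d A \sqrt{\frac{2 \Delta P}{\rho}}
Substituting knowns: 32.149 = 0.615·0.007·√(2·(28.33·1000)/rho)·1000
Solving for rho: rho = 2·(28.33·1000)/((32.149/1000)/(0.615·0.007))² = 1016 kg/m³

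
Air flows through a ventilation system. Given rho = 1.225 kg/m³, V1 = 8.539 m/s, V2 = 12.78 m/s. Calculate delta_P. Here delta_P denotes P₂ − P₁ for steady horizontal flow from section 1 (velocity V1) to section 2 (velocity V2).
Formula: \Delta P = \frac{1}{2} \rho (V_1^2 - V_2^2)
delta_P = 0.5·1.225·(8.539² − 12.78²)/1000 = -0.05538 kPa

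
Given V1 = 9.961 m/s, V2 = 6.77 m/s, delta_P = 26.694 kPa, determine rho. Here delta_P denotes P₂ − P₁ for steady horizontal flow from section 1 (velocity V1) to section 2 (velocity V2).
Formula: \Delta P = \frac{1}{2} \rho (V_1^2 - V_2^2)
Substituting knowns: 26.694 = 0.5·rho·(9.961² − 6.77²)/1000
Solving for rho: rho = 2·(26.694·1000)/(9.961² − 6.77²) = 1000 kg/m³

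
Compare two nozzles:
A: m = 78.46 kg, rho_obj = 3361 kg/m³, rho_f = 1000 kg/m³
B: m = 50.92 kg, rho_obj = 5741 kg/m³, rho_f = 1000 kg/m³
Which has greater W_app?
W_app(A) = 540.7 N, W_app(B) = 412.5 N. Answer: A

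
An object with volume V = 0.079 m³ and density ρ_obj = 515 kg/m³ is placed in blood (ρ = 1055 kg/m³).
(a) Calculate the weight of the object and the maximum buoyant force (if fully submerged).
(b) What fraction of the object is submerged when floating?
(a) W=rho_obj*g*V=515*9.81*0.079=399.1 N; F_B(max)=rho*g*V=1055*9.81*0.079=817.6 N
(b) Floating fraction=rho_obj/rho=515/1055=0.488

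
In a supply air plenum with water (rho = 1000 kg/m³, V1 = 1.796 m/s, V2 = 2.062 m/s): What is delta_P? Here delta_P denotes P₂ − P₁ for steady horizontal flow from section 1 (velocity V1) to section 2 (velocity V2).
Formula: \Delta P = \frac{1}{2} \rho (V_1^2 - V_2^2)
delta_P = 0.5·1000·(1.796² − 2.062²)/1000 = -0.5131 kPa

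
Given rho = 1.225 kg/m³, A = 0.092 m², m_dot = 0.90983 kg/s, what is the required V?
Formula: \dot{m} = \rho A V
Substituting knowns: 0.90983 = 1.225·0.092·V
Solving for V: V = 0.90983/(1.225·0.092) = 8.073 m/s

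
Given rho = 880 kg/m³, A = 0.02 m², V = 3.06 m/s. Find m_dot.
Formula: \dot{m} = \rho A V
m_dot = 880·0.02·3.06 = 53.86 kg/s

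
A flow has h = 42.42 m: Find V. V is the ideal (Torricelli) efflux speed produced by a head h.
Formula: V = \sqrt{2 g h}
V = √(2·9.81·42.42) = 28.85 m/s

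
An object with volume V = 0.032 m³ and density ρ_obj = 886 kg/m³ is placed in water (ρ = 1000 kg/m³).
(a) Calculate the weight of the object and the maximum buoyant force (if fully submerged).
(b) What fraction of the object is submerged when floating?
(a) W=rho_obj*g*V=886*9.81*0.032=278.1 N; F_B(max)=rho*g*V=1000*9.81*0.032=313.9 N
(b) Floating fraction=rho_obj/rho=886/1000=0.886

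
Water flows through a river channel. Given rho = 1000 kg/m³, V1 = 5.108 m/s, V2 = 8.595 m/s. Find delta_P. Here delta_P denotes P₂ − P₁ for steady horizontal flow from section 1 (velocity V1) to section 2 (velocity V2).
Formula: \Delta P = \frac{1}{2} \rho (V_1^2 - V_2^2)
delta_P = 0.5·1000·(5.108² − 8.595²)/1000 = -23.89 kPa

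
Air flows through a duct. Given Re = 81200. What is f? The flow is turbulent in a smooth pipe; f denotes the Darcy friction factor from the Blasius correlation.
Formula: f = \frac{0.316}{Re^{0.25}}
f = 0.316/81200^0.25 = 0.01872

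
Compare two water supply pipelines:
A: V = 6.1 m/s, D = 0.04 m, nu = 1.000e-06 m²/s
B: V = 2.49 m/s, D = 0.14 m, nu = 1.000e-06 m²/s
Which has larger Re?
Re(A) = 244000, Re(B) = 348600. Answer: B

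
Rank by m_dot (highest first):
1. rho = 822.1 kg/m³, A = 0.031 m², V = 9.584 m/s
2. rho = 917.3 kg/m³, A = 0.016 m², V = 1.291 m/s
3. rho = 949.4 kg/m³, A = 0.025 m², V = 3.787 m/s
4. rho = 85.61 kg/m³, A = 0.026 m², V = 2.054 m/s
Case 1: m_dot = 244.2 kg/s
Case 2: m_dot = 18.95 kg/s
Case 3: m_dot = 89.88 kg/s
Case 4: m_dot = 4.572 kg/s
Ranking (highest first): 1, 3, 2, 4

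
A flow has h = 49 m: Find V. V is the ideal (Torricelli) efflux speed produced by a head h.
Formula: V = \sqrt{2 g h}
V = √(2·9.81·49) = 31.01 m/s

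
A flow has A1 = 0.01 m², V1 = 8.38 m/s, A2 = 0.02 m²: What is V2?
Formula: V_2 = \frac{A_1 V_1}{A_2}
V2 = 0.01·8.38/0.02 = 4.19 m/s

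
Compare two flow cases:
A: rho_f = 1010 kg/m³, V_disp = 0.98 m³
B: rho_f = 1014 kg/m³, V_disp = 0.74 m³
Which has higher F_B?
F_B(A) = 9710 N, F_B(B) = 7361 N. Answer: A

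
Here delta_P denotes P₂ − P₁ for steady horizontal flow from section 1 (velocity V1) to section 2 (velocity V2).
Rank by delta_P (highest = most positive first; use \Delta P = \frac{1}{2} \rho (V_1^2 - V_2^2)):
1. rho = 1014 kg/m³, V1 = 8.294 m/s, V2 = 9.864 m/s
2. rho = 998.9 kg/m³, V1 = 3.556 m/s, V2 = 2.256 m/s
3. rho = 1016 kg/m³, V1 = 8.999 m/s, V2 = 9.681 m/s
Case 1: delta_P = -14.45 kPa
Case 2: delta_P = 3.774 kPa
Case 3: delta_P = -6.472 kPa
Ranking (highest first): 2, 3, 1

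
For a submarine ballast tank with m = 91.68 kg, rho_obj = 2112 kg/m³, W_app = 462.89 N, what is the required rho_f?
Formula: W_{app} = mg\left(1 - \frac{\rho_f}{\rho_{obj}}\right)
Substituting knowns: 462.89 = 91.68·9.81·(1 − rho_f/2112)
Solving for rho_f: rho_f = 2112·(1 − 462.89/(91.68·9.81)) = 1025 kg/m³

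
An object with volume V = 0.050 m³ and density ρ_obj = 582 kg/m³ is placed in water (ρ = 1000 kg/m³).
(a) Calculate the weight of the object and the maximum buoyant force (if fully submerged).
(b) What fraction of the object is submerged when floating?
(a) W=rho_obj*g*V=582*9.81*0.050=285.5 N; F_B(max)=rho*g*V=1000*9.81*0.050=490.5 N
(b) Floating fraction=rho_obj/rho=582/1000=0.582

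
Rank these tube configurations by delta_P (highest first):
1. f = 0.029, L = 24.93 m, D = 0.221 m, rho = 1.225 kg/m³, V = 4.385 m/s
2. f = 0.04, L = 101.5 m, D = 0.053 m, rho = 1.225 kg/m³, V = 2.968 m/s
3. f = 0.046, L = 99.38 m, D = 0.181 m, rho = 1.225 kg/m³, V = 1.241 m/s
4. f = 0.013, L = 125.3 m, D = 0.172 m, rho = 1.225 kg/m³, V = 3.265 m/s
Case 1: delta_P = 0.03853 kPa
Case 2: delta_P = 0.4133 kPa
Case 3: delta_P = 0.02382 kPa
Case 4: delta_P = 0.06184 kPa
Ranking (highest first): 2, 4, 1, 3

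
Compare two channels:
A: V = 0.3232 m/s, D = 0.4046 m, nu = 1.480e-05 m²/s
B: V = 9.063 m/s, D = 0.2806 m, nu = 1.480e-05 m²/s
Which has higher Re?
Re(A) = 8836, Re(B) = 171830. Answer: B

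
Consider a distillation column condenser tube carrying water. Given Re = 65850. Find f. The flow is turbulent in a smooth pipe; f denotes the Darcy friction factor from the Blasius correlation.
Formula: f = \frac{0.316}{Re^{0.25}}
f = 0.316/65850^0.25 = 0.01973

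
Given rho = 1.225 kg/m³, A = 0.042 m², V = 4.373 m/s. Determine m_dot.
Formula: \dot{m} = \rho A V
m_dot = 1.225·0.042·4.373 = 0.225 kg/s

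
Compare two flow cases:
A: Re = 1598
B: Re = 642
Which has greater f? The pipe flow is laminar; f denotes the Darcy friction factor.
f(A) = 0.04005, f(B) = 0.09969. Answer: B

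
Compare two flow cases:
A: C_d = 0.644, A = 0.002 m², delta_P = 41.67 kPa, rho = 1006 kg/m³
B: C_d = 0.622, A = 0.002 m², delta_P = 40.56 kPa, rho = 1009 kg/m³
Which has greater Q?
Q(A) = 11.72 L/s, Q(B) = 11.15 L/s. Answer: A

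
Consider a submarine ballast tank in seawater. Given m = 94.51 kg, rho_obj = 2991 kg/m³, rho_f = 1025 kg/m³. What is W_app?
Formula: W_{app} = mg\left(1 - \frac{\rho_f}{\rho_{obj}}\right)
W_app = 94.51·9.81·(1 − 1025/2991) = 609.4 N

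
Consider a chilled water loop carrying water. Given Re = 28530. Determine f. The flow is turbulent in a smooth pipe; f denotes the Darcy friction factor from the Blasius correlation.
Formula: f = \frac{0.316}{Re^{0.25}}
f = 0.316/28530^0.25 = 0.02431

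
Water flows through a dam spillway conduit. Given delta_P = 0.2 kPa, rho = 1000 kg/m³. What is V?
Formula: V = \sqrt{\frac{2 \Delta P}{\rho}}
V = √(2·(0.2·1000)/1000) = 0.6325 m/s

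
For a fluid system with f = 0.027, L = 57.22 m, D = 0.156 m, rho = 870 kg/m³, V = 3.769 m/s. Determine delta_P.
Formula: \Delta P = f \frac{L}{D} \frac{\rho V^2}{2}
delta_P = 0.027·(57.22/0.156)·0.5·870·3.769²/1000 = 61.2 kPa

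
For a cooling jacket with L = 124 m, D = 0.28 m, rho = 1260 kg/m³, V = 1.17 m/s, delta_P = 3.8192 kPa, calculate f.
Formula: \Delta P = f \frac{L}{D} \frac{\rho V^2}{2}
Substituting knowns: 3.8192 = f·(124/0.28)·0.5·1260·1.17²/1000
Solving for f: f = (3.8192·1000)/((124/0.28)·0.5·1260·1.17²) = 0.01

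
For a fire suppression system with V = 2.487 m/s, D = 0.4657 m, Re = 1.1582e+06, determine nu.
Formula: Re = \frac{V D}{\nu}
Substituting knowns: 1.1582e+06 = 2.487·0.4657/nu
Solving for nu: nu = 2.487·0.4657/1.1582e+06 = 1.000e-06 m²/s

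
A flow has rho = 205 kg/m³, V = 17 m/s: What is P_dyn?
Formula: P_{dyn} = \frac{1}{2} \rho V^2
P_dyn = 0.5·205·17²/1000 = 29.62 kPa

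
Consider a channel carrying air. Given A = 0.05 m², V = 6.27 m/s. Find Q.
Formula: Q = A V
Q = 0.05·6.27·1000 = 313.5 L/s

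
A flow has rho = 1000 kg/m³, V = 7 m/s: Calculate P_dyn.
Formula: P_{dyn} = \frac{1}{2} \rho V^2
P_dyn = 0.5·1000·7²/1000 = 24.5 kPa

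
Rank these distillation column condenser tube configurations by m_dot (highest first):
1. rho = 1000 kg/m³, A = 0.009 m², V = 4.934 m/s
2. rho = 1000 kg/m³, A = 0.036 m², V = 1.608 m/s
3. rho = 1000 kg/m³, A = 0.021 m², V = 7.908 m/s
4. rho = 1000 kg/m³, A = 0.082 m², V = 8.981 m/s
Case 1: m_dot = 44.41 kg/s
Case 2: m_dot = 57.89 kg/s
Case 3: m_dot = 166.1 kg/s
Case 4: m_dot = 736.4 kg/s
Ranking (highest first): 4, 3, 2, 1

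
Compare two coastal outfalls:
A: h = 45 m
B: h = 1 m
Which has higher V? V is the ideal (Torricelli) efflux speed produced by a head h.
V(A) = 29.71 m/s, V(B) = 4.429 m/s. Answer: A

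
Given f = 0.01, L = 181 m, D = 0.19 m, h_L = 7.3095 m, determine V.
Formula: h_L = f \frac{L}{D} \frac{V^2}{2g}
Substituting knowns: 7.3095 = 0.01·(181/0.19)·V²/(2·9.81)
Solving for V: V = √(7.3095·2·9.81/(0.01·(181/0.19))) = 3.88 m/s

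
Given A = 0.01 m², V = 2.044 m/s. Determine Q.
Formula: Q = A V
Q = 0.01·2.044·1000 = 20.44 L/s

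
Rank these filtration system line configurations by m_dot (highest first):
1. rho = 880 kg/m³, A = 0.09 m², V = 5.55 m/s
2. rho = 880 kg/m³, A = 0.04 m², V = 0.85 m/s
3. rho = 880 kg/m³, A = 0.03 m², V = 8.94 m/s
Case 1: m_dot = 439.6 kg/s
Case 2: m_dot = 29.92 kg/s
Case 3: m_dot = 236 kg/s
Ranking (highest first): 1, 3, 2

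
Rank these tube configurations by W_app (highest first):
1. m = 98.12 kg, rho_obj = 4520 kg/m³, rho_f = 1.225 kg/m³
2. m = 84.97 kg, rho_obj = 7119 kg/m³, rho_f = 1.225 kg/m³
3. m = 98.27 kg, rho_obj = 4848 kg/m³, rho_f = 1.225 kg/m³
Case 1: W_app = 962.3 N
Case 2: W_app = 833.4 N
Case 3: W_app = 963.8 N
Ranking (highest first): 3, 1, 2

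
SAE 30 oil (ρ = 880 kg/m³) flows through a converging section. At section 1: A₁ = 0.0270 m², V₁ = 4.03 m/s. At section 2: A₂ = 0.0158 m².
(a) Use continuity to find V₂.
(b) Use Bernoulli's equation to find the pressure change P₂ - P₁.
(a) Continuity: A₁V₁=A₂V₂ -> V₂=A₁V₁/A₂=0.0270*4.03/0.0158=6.89 m/s
(b) Bernoulli: P₂-P₁=0.5*rho*(V₁^2-V₂^2)/1000=0.5*880*(4.03^2-6.89^2)/1000=-13.74 kPa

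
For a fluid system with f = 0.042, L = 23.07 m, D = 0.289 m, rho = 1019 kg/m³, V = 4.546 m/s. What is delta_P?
Formula: \Delta P = f \frac{L}{D} \frac{\rho V^2}{2}
delta_P = 0.042·(23.07/0.289)·0.5·1019·4.546²/1000 = 35.3 kPa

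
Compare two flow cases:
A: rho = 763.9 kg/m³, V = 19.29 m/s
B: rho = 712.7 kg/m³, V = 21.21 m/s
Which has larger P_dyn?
P_dyn(A) = 142.1 kPa, P_dyn(B) = 160.3 kPa. Answer: B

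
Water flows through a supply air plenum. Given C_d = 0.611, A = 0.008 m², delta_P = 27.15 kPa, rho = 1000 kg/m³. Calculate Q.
Formula: Q = C_d A \sqrt{\frac{2 \Delta P}{\rho}}
Q = 0.611·0.008·√(2·(27.15·1000)/1000)·1000 = 36.02 L/s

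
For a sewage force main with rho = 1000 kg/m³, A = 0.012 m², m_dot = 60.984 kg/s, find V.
Formula: \dot{m} = \rho A V
Substituting knowns: 60.984 = 1000·0.012·V
Solving for V: V = 60.984/(1000·0.012) = 5.082 m/s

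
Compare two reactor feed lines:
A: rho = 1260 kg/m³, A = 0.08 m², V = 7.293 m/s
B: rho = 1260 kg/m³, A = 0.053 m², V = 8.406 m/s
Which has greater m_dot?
m_dot(A) = 735.1 kg/s, m_dot(B) = 561.4 kg/s. Answer: A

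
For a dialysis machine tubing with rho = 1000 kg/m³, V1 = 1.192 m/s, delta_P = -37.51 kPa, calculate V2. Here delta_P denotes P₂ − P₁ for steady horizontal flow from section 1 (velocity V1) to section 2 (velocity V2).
Formula: \Delta P = \frac{1}{2} \rho (V_1^2 - V_2^2)
Substituting knowns: -37.51 = 0.5·1000·(1.192² − V2²)/1000
Solving for V2: V2 = √(1.192² − 2·(-37.51·1000)/1000) = 8.743 m/s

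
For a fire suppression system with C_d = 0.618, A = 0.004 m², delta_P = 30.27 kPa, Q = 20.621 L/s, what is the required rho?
Formula: Q = C_d A \sqrt{\frac{2 \Delta P}{\rho}}
Substituting knowns: 20.621 = 0.618·0.004·√(2·(30.27·1000)/rho)·1000
Solving for rho: rho = 2·(30.27·1000)/((20.621/1000)/(0.618·0.004))² = 870 kg/m³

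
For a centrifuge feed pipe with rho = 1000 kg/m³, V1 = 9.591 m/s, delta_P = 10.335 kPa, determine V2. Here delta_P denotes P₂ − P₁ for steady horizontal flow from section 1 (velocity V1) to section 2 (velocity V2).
Formula: \Delta P = \frac{1}{2} \rho (V_1^2 - V_2^2)
Substituting knowns: 10.335 = 0.5·1000·(9.591² − V2²)/1000
Solving for V2: V2 = √(9.591² − 2·(10.335·1000)/1000) = 8.445 m/s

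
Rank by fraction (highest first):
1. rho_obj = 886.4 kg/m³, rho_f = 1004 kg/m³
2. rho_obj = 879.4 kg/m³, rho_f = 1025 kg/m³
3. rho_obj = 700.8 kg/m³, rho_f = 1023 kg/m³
Case 1: fraction = 0.8829
Case 2: fraction = 0.858
Case 3: fraction = 0.685
Ranking (highest first): 1, 2, 3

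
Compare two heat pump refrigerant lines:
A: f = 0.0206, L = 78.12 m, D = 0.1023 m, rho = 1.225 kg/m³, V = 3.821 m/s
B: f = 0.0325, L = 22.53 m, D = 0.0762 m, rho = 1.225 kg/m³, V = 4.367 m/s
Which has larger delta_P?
delta_P(A) = 0.1407 kPa, delta_P(B) = 0.1122 kPa. Answer: A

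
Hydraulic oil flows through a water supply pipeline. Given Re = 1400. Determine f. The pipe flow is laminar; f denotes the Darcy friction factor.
Formula: f = \frac{64}{Re}
f = 64/1400 = 0.04571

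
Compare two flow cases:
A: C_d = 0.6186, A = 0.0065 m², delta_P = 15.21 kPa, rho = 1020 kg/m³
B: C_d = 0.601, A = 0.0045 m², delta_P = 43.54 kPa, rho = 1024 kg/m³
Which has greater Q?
Q(A) = 21.96 L/s, Q(B) = 24.94 L/s. Answer: B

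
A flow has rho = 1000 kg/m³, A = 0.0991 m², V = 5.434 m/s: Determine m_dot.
Formula: \dot{m} = \rho A V
m_dot = 1000·0.0991·5.434 = 538.5 kg/s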